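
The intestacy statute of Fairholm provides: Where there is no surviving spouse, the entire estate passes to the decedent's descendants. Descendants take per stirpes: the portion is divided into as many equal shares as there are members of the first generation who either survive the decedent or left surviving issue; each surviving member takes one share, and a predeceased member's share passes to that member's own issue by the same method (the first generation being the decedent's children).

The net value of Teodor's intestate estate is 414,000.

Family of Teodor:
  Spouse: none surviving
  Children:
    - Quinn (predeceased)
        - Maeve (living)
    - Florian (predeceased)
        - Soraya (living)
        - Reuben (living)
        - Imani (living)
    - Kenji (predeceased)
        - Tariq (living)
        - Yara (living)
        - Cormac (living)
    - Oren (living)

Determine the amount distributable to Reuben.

Reuben receives 34,500.

The entire 414,000 passes to the descendants.
That amount (414,000) is divided into 4 shares of 103,500: Oren takes 103,500; Quinn's 103,500 share passes to Quinn's issue; Florian's 103,500 share passes to Florian's issue; Kenji's 103,500 share passes to Kenji's issue.
Quinn's share (103,500) passes entirely to Maeve.
Florian's share (103,500) is divided into 3 shares of 34,500: Soraya, Reuben, and Imani each take 34,500.
Kenji's share (103,500) is divided into 3 shares of 34,500: Tariq, Yara, and Cormac each take 34,500.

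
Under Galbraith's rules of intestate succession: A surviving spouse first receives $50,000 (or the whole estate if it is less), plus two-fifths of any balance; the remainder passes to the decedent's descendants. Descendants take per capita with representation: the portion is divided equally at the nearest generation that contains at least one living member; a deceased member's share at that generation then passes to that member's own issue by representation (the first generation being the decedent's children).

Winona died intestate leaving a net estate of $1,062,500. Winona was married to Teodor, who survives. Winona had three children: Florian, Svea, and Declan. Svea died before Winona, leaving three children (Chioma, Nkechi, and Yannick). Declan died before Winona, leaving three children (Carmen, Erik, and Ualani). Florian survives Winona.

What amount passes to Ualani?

Ualani receives $67,500.

Teodor first takes $50,000, leaving a balance of $1,012,500. Teodor then takes two-fifths of the balance ($405,000), for a total of $455,000. The remaining $607,500 passes to the descendants.
The descendants' portion ($607,500) is divided into 3 shares of $202,500: Florian takes $202,500; Svea's $202,500 share passes to Svea's issue; Declan's $202,500 share passes to Declan's issue.
Svea's share ($202,500) is divided into 3 shares of $67,500: Chioma, Nkechi, and Yannick each take $67,500.
Declan's share ($202,500) is divided into 3 shares of $67,500: Carmen, Erik, and Ualani each take $67,500.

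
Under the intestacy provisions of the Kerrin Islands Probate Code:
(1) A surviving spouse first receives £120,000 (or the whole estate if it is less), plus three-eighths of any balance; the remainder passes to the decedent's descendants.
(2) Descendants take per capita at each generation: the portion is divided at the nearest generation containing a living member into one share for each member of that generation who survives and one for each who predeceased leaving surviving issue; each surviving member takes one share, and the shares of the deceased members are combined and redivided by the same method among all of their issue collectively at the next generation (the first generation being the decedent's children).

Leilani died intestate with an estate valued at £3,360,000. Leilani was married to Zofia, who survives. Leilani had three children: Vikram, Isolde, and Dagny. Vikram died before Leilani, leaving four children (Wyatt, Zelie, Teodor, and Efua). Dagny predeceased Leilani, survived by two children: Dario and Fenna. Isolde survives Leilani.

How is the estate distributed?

Zofia first takes £120,000, leaving a balance of £3,240,000. Zofia then takes three-eighths of the balance (£1,215,000), for a total of £1,335,000. The remaining £2,025,000 passes to the descendants.
The descendants' portion (£2,025,000) is divided at the children's generation into 3 shares of £675,000. Isolde takes £675,000. The 2 shares of the deceased (Vikram and Dagny) are combined into a pool of £1,350,000.
That pool (£1,350,000) is divided at the grandchildren's generation equally among Wyatt, Zelie, Teodor, Efua, Dario, and Fenna: £225,000 each.

Zofia: £1,335,000; Wyatt: £225,000; Zelie: £225,000; Teodor: £225,000; Efua: £225,000; Isolde: £675,000; Dario: £225,000; Fenna: £225,000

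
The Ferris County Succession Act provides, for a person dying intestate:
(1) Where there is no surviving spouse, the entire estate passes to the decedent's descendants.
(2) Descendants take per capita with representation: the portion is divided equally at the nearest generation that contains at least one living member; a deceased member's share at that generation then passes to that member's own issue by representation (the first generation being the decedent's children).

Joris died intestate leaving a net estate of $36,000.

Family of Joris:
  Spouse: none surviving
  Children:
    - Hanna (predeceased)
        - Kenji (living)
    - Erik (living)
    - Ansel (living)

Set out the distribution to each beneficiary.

Kenji: $12,000; Erik: $12,000; Ansel: $12,000

The entire $36,000 passes to the descendants.
That amount ($36,000) is divided into 3 shares of $12,000: Erik and Ansel each take $12,000; Hanna's $12,000 share passes to Hanna's issue.
Hanna's share ($12,000) passes entirely to Kenji.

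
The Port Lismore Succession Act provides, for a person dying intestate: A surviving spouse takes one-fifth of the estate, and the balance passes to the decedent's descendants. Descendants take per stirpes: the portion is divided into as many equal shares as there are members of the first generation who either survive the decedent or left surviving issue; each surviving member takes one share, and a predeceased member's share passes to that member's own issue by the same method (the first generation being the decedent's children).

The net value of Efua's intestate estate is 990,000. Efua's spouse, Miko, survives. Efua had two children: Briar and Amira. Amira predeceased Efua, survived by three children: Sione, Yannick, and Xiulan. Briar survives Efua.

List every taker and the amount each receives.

Miko: 198,000; Briar: 396,000; Sione: 132,000; Yannick: 132,000; Xiulan: 132,000

Miko takes one-fifth of 990,000 = 198,000. The remaining 792,000 passes to the descendants.
The descendants' portion (792,000) is divided into 2 shares of 396,000: Briar takes 396,000; Amira's 396,000 share passes to Amira's issue.
Amira's share (396,000) is divided into 3 shares of 132,000: Sione, Yannick, and Xiulan each take 132,000.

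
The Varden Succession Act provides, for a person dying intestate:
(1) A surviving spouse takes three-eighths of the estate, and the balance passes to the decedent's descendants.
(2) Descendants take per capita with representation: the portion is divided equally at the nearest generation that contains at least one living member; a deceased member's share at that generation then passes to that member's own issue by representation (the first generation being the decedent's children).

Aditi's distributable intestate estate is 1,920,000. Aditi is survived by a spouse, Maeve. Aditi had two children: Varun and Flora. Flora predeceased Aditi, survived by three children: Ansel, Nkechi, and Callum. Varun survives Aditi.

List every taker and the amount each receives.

Maeve takes three-eighths of 1,920,000 = 720,000. The remaining 1,200,000 passes to the descendants.
The descendants' portion (1,200,000) is divided into 2 shares of 600,000: Varun takes 600,000; Flora's 600,000 share passes to Flora's issue.
Flora's share (600,000) is divided into 3 shares of 200,000: Ansel, Nkechi, and Callum each take 200,000.

Maeve: 720,000; Varun: 600,000; Ansel: 200,000; Nkechi: 200,000; Callum: 200,000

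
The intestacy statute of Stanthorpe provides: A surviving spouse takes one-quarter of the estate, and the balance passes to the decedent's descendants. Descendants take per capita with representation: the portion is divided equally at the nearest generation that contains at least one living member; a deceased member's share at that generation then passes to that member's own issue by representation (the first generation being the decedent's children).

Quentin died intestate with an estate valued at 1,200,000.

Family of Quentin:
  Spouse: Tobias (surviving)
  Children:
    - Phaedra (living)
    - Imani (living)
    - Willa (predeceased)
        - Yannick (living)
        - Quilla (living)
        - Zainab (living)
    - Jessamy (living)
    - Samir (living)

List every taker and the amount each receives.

Tobias takes one-quarter of 1,200,000 = 300,000. The remaining 900,000 passes to the descendants.
The descendants' portion (900,000) is divided into 5 shares of 180,000: Phaedra, Imani, Jessamy, and Samir each take 180,000; Willa's 180,000 share passes to Willa's issue.
Willa's share (180,000) is divided into 3 shares of 60,000: Yannick, Quilla, and Zainab each take 60,000.

Tobias: 300,000; Phaedra: 180,000; Imani: 180,000; Yannick: 60,000; Quilla: 60,000; Zainab: 60,000; Jessamy: 180,000; Samir: 180,000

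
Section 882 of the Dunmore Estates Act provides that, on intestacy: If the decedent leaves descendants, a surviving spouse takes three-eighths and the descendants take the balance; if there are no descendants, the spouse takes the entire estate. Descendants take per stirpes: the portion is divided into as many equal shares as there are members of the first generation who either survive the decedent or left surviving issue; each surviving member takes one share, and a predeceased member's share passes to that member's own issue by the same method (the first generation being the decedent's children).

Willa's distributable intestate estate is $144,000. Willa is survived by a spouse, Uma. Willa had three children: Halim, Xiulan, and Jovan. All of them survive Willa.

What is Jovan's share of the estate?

Uma takes three-eighths of $144,000 = $54,000. The remaining $90,000 passes to the descendants.
The descendants' portion ($90,000) is divided into 3 shares of $30,000: Halim, Xiulan, and Jovan each take $30,000.

Jovan receives $30,000.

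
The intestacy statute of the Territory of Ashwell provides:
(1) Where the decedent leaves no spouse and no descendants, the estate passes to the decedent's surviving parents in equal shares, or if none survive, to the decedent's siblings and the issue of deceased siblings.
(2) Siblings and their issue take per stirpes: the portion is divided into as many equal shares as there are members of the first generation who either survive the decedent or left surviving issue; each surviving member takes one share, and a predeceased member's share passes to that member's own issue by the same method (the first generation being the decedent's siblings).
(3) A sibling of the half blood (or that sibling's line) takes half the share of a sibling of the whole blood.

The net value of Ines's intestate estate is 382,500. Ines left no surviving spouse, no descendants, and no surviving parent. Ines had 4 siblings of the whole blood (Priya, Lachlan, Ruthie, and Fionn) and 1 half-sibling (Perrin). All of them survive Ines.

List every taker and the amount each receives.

Priya: 85,000; Lachlan: 85,000; Ruthie: 85,000; Fionn: 85,000; Perrin: 42,500

The entire 382,500 passes to the siblings and their issue.
Counting each half-blood sibling's line as half a unit, there are 9/2 units in 382,500, so one unit is 85,000. Whole-blood lines (Priya, Lachlan, Ruthie, and Fionn) take 85,000 each; half-blood lines (Perrin) take 42,500 each.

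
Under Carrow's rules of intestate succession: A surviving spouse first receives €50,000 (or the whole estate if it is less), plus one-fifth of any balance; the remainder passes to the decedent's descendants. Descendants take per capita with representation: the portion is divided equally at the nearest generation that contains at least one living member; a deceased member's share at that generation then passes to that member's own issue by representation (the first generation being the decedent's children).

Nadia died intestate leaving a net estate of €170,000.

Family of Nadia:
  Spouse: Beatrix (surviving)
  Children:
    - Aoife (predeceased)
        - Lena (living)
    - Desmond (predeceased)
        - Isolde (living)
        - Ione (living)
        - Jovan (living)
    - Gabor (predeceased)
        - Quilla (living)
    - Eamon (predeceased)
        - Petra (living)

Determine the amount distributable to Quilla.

Quilla receives €16,000.

Beatrix first takes €50,000, leaving a balance of €120,000. Beatrix then takes one-fifth of the balance (€24,000), for a total of €74,000. The remaining €96,000 passes to the descendants.
No child survives, so the initial division is made at the grandchildren's generation.
The descendants' portion (€96,000) is divided into 6 shares of €16,000: Lena, Isolde, Ione, Jovan, Quilla, and Petra each take €16,000.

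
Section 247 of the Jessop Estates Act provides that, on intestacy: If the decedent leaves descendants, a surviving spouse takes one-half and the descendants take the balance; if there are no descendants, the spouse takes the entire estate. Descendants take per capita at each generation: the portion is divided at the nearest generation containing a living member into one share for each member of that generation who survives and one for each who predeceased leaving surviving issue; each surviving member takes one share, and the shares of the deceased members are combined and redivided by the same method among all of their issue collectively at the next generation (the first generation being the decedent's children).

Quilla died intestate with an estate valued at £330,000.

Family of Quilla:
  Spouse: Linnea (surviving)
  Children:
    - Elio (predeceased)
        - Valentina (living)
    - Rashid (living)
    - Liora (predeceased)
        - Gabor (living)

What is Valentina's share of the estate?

Linnea takes one-half of £330,000 = £165,000. The remaining £165,000 passes to the descendants.
The descendants' portion (£165,000) is divided at the children's generation into 3 shares of £55,000. Rashid takes £55,000. The 2 shares of the deceased (Elio and Liora) are combined into a pool of £110,000.
That pool (£110,000) is divided at the grandchildren's generation equally among Valentina and Gabor: £55,000 each.

Valentina receives £55,000.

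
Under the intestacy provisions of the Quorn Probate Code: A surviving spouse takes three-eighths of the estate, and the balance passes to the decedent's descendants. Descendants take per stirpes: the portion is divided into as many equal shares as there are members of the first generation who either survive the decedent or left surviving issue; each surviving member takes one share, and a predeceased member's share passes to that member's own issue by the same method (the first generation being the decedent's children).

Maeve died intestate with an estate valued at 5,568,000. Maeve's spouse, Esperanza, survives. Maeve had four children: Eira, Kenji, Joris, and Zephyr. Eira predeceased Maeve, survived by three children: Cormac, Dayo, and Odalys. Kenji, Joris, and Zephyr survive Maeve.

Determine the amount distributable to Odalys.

Esperanza takes three-eighths of 5,568,000 = 2,088,000. The remaining 3,480,000 passes to the descendants.
The descendants' portion (3,480,000) is divided into 4 shares of 870,000: Kenji, Joris, and Zephyr each take 870,000; Eira's 870,000 share passes to Eira's issue.
Eira's share (870,000) is divided into 3 shares of 290,000: Cormac, Dayo, and Odalys each take 290,000.

Odalys receives 290,000.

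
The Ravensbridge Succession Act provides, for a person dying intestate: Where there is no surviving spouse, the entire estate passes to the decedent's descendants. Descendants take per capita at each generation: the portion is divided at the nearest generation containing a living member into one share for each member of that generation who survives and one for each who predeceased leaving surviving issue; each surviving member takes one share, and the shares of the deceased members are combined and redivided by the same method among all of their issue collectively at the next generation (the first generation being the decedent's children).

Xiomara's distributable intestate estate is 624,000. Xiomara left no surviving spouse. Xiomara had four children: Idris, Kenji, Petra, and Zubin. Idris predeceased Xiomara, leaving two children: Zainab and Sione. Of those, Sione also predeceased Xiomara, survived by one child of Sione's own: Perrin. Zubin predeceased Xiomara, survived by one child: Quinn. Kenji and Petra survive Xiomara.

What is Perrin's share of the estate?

The entire 624,000 passes to the descendants.
That amount (624,000) is divided at the children's generation into 4 shares of 156,000. Kenji and Petra each take 156,000. The 2 shares of the deceased (Idris and Zubin) are combined into a pool of 312,000.
That pool (312,000) is divided at the grandchildren's generation into 3 shares of 104,000. Zainab and Quinn each take 104,000. The remaining share for the deceased Sione (104,000) is carried to the next generation.
That pool (104,000) passes entirely to Perrin, the sole taker at the great-grandchildren's generation.

Perrin receives 104,000.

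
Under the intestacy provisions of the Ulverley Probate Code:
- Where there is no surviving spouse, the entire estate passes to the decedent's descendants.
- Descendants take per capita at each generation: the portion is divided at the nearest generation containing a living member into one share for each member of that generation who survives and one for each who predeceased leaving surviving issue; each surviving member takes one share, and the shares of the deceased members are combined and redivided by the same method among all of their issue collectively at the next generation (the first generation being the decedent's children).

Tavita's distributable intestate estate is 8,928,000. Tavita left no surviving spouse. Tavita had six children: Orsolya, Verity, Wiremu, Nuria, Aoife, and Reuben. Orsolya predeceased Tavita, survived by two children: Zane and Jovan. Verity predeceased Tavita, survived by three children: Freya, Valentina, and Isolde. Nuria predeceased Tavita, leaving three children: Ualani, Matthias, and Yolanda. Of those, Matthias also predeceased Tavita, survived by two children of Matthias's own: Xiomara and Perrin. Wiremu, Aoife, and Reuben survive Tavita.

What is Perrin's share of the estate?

Perrin receives 279,000.

The entire 8,928,000 passes to the descendants.
That amount (8,928,000) is divided at the children's generation into 6 shares of 1,488,000. Wiremu, Aoife, and Reuben each take 1,488,000. The 3 shares of the deceased (Orsolya, Verity, and Nuria) are combined into a pool of 4,464,000.
That pool (4,464,000) is divided at the grandchildren's generation into 8 shares of 558,000. Zane, Jovan, Freya, Valentina, Isolde, Ualani, and Yolanda each take 558,000. The remaining share for the deceased Matthias (558,000) is carried to the next generation.
That pool (558,000) is divided at the great-grandchildren's generation equally among Xiomara and Perrin: 279,000 each.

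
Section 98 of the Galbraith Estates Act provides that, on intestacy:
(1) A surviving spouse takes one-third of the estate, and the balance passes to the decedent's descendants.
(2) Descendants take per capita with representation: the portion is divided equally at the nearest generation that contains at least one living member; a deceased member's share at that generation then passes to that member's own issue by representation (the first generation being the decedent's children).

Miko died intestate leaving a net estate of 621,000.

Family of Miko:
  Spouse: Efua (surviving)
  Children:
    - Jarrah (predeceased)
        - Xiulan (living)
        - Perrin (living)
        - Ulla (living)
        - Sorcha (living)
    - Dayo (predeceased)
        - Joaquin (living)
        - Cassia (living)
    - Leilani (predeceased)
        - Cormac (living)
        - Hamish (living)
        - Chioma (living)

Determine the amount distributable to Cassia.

Efua takes one-third of 621,000 = 207,000. The remaining 414,000 passes to the descendants.
No child survives, so the initial division is made at the grandchildren's generation.
The descendants' portion (414,000) is divided into 9 shares of 46,000: Xiulan, Perrin, Ulla, Sorcha, Joaquin, Cassia, Cormac, Hamish, and Chioma each take 46,000.

Cassia receives 46,000.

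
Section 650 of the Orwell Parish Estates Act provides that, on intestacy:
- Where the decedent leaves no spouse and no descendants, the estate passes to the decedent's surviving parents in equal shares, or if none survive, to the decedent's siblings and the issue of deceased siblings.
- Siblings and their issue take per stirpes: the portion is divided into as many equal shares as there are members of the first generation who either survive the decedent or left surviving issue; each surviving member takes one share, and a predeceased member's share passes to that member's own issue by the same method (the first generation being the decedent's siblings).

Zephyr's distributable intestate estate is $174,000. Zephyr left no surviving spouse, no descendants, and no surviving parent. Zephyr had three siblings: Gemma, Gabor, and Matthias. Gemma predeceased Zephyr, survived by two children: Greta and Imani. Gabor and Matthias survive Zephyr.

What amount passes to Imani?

Imani receives $29,000.

The entire $174,000 passes to the siblings and their issue.
That amount ($174,000) is divided into 3 shares of $58,000: Gabor and Matthias each take $58,000; Gemma's $58,000 share passes to Gemma's issue.
Gemma's share ($58,000) is divided into 2 shares of $29,000: Greta and Imani each take $29,000.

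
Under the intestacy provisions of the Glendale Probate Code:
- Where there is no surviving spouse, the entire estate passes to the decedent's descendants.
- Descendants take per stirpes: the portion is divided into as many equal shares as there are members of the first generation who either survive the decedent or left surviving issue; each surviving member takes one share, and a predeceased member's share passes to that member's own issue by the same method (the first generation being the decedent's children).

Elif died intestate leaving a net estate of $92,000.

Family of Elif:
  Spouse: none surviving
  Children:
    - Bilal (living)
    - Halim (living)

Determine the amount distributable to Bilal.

Bilal receives $46,000.

The entire $92,000 passes to the descendants.
That amount ($92,000) is divided into 2 shares of $46,000: Bilal and Halim each take $46,000.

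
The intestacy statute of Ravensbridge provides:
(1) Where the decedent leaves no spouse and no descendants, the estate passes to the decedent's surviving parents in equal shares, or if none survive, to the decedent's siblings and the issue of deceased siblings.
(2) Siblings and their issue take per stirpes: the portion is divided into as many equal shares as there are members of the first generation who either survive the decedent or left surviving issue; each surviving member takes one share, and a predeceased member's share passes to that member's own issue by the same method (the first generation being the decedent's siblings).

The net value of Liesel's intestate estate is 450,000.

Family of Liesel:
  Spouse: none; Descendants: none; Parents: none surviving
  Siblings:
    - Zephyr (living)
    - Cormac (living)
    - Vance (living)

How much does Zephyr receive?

The entire 450,000 passes to the siblings and their issue.
That amount (450,000) is divided into 3 shares of 150,000: Zephyr, Cormac, and Vance each take 150,000.

Zephyr receives 150,000.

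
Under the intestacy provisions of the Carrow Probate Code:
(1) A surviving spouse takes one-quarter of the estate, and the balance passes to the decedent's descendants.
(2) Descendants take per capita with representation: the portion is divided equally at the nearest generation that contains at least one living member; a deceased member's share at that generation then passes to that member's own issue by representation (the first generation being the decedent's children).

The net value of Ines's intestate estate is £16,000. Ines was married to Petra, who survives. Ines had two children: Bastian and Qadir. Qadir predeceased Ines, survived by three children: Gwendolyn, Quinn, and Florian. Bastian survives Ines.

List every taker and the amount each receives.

Petra: £4,000; Bastian: £6,000; Gwendolyn: £2,000; Quinn: £2,000; Florian: £2,000

Petra takes one-quarter of £16,000 = £4,000. The remaining £12,000 passes to the descendants.
The descendants' portion (£12,000) is divided into 2 shares of £6,000: Bastian takes £6,000; Qadir's £6,000 share passes to Qadir's issue.
Qadir's share (£6,000) is divided into 3 shares of £2,000: Gwendolyn, Quinn, and Florian each take £2,000.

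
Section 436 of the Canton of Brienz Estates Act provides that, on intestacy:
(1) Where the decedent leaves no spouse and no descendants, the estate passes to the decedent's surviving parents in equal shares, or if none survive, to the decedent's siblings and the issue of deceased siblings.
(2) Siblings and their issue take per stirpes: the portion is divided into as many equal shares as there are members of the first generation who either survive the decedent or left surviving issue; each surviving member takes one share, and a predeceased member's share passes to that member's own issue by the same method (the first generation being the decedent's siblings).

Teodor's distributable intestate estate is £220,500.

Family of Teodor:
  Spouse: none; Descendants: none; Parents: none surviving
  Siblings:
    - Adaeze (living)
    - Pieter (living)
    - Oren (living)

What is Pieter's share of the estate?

Pieter receives £73,500.

The entire £220,500 passes to the siblings and their issue.
That amount (£220,500) is divided into 3 shares of £73,500: Adaeze, Pieter, and Oren each take £73,500.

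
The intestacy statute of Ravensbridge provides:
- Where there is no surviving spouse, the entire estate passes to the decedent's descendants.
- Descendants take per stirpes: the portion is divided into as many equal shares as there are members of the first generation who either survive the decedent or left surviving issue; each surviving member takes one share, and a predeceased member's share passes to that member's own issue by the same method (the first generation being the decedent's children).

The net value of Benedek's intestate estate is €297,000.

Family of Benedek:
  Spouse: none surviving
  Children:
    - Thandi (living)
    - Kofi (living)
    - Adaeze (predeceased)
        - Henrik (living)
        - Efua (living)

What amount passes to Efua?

Efua receives €49,500.

The entire €297,000 passes to the descendants.
That amount (€297,000) is divided into 3 shares of €99,000: Thandi and Kofi each take €99,000; Adaeze's €99,000 share passes to Adaeze's issue.
Adaeze's share (€99,000) is divided into 2 shares of €49,500: Henrik and Efua each take €49,500.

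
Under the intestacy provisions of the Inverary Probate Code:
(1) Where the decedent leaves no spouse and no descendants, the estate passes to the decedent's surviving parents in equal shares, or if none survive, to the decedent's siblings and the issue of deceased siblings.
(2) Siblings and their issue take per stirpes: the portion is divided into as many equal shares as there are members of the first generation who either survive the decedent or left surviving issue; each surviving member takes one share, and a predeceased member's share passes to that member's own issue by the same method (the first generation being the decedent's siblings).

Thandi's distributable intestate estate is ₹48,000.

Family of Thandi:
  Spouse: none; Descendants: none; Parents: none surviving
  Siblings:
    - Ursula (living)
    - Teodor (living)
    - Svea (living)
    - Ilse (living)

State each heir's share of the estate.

The entire ₹48,000 passes to the siblings and their issue.
That amount (₹48,000) is divided into 4 shares of ₹12,000: Ursula, Teodor, Svea, and Ilse each take ₹12,000.

Ursula: ₹12,000; Teodor: ₹12,000; Svea: ₹12,000; Ilse: ₹12,000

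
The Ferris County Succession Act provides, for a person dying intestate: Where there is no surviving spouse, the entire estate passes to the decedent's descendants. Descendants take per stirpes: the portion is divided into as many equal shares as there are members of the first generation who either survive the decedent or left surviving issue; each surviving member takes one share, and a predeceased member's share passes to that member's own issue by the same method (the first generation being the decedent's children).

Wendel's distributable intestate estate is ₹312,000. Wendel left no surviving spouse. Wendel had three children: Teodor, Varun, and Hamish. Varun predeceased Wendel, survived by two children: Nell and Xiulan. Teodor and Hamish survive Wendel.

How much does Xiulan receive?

The entire ₹312,000 passes to the descendants.
That amount (₹312,000) is divided into 3 shares of ₹104,000: Teodor and Hamish each take ₹104,000; Varun's ₹104,000 share passes to Varun's issue.
Varun's share (₹104,000) is divided into 2 shares of ₹52,000: Nell and Xiulan each take ₹52,000.

Xiulan receives ₹52,000.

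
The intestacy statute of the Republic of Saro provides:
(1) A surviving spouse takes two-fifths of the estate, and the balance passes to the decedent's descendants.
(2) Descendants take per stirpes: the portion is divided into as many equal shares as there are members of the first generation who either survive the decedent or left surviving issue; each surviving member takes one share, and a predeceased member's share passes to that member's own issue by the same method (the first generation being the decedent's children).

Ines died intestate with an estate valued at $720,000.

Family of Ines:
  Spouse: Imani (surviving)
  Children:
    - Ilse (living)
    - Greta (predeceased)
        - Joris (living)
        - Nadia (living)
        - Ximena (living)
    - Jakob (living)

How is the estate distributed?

Imani takes two-fifths of $720,000 = $288,000. The remaining $432,000 passes to the descendants.
The descendants' portion ($432,000) is divided into 3 shares of $144,000: Ilse and Jakob each take $144,000; Greta's $144,000 share passes to Greta's issue.
Greta's share ($144,000) is divided into 3 shares of $48,000: Joris, Nadia, and Ximena each take $48,000.

Imani: $288,000; Ilse: $144,000; Joris: $48,000; Nadia: $48,000; Ximena: $48,000; Jakob: $144,000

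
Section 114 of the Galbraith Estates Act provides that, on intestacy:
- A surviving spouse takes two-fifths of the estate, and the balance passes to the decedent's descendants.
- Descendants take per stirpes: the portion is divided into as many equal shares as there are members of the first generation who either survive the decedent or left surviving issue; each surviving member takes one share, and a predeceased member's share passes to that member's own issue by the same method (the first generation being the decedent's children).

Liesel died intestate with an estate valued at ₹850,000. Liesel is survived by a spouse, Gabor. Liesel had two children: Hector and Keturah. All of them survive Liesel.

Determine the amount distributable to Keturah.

Gabor takes two-fifths of ₹850,000 = ₹340,000. The remaining ₹510,000 passes to the descendants.
The descendants' portion (₹510,000) is divided into 2 shares of ₹255,000: Hector and Keturah each take ₹255,000.

Keturah receives ₹255,000.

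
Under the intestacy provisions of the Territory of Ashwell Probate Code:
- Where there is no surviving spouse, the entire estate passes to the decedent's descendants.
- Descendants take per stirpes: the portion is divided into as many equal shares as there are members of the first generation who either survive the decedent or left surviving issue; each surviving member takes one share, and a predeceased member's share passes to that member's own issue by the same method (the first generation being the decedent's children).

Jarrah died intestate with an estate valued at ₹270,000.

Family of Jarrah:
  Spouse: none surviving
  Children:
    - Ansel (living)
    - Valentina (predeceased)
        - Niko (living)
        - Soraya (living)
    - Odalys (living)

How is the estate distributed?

Ansel: ₹90,000; Niko: ₹45,000; Soraya: ₹45,000; Odalys: ₹90,000

The entire ₹270,000 passes to the descendants.
That amount (₹270,000) is divided into 3 shares of ₹90,000: Ansel and Odalys each take ₹90,000; Valentina's ₹90,000 share passes to Valentina's issue.
Valentina's share (₹90,000) is divided into 2 shares of ₹45,000: Niko and Soraya each take ₹45,000.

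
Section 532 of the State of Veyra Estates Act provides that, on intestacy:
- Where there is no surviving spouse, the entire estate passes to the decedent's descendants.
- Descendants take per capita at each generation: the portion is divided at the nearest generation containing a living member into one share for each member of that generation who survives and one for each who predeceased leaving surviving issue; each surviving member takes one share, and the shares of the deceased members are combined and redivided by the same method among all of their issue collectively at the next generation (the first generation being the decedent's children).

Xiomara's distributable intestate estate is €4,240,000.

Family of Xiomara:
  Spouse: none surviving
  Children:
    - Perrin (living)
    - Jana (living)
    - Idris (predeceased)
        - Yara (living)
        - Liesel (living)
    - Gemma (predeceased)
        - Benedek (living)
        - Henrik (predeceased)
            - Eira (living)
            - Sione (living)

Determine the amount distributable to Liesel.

The entire €4,240,000 passes to the descendants.
That amount (€4,240,000) is divided at the children's generation into 4 shares of €1,060,000. Perrin and Jana each take €1,060,000. The 2 shares of the deceased (Idris and Gemma) are combined into a pool of €2,120,000.
That pool (€2,120,000) is divided at the grandchildren's generation into 4 shares of €530,000. Yara, Liesel, and Benedek each take €530,000. The remaining share for the deceased Henrik (€530,000) is carried to the next generation.
That pool (€530,000) is divided at the great-grandchildren's generation equally among Eira and Sione: €265,000 each.

Liesel receives €530,000.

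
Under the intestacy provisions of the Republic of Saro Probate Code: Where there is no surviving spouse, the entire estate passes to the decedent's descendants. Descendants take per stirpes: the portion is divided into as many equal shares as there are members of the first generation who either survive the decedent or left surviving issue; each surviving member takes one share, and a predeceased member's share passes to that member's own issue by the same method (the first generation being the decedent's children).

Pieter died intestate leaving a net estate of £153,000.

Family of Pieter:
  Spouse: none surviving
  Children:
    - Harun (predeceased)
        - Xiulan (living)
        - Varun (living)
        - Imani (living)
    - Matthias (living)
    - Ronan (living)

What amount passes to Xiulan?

Xiulan receives £17,000.

The entire £153,000 passes to the descendants.
That amount (£153,000) is divided into 3 shares of £51,000: Matthias and Ronan each take £51,000; Harun's £51,000 share passes to Harun's issue.
Harun's share (£51,000) is divided into 3 shares of £17,000: Xiulan, Varun, and Imani each take £17,000.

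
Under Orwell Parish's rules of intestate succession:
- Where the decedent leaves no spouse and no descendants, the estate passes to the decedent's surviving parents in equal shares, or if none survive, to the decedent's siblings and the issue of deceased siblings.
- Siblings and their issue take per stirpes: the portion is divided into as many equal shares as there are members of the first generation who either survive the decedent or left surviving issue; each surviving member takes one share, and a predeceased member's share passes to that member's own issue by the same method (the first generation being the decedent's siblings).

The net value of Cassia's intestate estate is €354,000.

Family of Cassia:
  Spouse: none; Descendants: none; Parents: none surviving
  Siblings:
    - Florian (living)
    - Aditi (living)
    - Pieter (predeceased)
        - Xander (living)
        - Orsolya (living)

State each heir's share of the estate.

The entire €354,000 passes to the siblings and their issue.
That amount (€354,000) is divided into 3 shares of €118,000: Florian and Aditi each take €118,000; Pieter's €118,000 share passes to Pieter's issue.
Pieter's share (€118,000) is divided into 2 shares of €59,000: Xander and Orsolya each take €59,000.

Florian: €118,000; Aditi: €118,000; Xander: €59,000; Orsolya: €59,000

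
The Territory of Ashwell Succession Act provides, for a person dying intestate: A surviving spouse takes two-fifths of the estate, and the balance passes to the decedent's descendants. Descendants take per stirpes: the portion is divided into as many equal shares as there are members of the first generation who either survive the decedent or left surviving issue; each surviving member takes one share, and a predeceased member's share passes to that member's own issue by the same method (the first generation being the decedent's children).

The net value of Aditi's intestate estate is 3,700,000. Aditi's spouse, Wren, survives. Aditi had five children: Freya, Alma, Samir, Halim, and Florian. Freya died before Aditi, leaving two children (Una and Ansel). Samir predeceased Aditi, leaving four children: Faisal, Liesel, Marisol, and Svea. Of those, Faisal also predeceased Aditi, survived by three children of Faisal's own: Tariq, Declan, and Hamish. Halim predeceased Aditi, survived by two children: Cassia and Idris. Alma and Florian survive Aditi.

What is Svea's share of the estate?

Svea receives 111,000.

Wren takes two-fifths of 3,700,000 = 1,480,000. The remaining 2,220,000 passes to the descendants.
The descendants' portion (2,220,000) is divided into 5 shares of 444,000: Alma and Florian each take 444,000; Freya's 444,000 share passes to Freya's issue; Samir's 444,000 share passes to Samir's issue; Halim's 444,000 share passes to Halim's issue.
Freya's share (444,000) is divided into 2 shares of 222,000: Una and Ansel each take 222,000.
Samir's share (444,000) is divided into 4 shares of 111,000: Liesel, Marisol, and Svea each take 111,000; Faisal's 111,000 share passes to Faisal's issue.
Faisal's share (111,000) is divided into 3 shares of 37,000: Tariq, Declan, and Hamish each take 37,000.
Halim's share (444,000) is divided into 2 shares of 222,000: Cassia and Idris each take 222,000.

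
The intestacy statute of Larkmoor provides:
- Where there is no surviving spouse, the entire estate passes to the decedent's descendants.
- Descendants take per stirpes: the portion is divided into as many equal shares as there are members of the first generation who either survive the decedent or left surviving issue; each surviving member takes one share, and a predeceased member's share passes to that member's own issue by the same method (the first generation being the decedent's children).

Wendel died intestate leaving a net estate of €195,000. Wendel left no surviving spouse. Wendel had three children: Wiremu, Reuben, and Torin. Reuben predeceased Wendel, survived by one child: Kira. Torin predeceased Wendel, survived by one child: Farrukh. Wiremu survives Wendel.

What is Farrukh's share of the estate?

The entire €195,000 passes to the descendants.
That amount (€195,000) is divided into 3 shares of €65,000: Wiremu takes €65,000; Reuben's €65,000 share passes to Reuben's issue; Torin's €65,000 share passes to Torin's issue.
Reuben's share (€65,000) passes entirely to Kira.
Torin's share (€65,000) passes entirely to Farrukh.

Farrukh receives €65,000.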